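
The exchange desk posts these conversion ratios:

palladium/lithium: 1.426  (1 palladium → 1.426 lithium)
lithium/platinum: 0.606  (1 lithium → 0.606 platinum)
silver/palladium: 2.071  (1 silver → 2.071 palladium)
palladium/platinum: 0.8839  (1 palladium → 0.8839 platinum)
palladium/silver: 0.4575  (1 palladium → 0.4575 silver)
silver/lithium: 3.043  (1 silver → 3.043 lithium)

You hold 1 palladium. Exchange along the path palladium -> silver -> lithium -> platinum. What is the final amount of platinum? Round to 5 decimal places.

0.84366

1 palladium × 0.4575 = 0.4575 silver
0.4575 silver × 3.043 = 1.3921725 lithium
1.3921725 lithium × 0.606 = 0.843656535 platinum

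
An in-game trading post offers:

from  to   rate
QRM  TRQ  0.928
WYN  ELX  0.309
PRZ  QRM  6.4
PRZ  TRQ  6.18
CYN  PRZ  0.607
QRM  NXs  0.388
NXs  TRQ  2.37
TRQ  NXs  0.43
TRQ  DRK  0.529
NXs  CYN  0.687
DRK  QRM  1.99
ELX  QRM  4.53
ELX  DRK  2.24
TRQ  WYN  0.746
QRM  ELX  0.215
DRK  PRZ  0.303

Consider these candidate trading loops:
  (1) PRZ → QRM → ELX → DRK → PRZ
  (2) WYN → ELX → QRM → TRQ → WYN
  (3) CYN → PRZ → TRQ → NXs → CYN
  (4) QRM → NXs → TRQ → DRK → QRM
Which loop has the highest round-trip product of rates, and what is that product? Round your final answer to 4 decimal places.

(1) 6.4 × 0.215 × 2.24 × 0.303 = 0.93392
(2) 0.309 × 4.53 × 0.928 × 0.746 = 0.96904
(3) 0.607 × 6.18 × 0.43 × 0.687 = 1.10816
(4) 0.388 × 2.37 × 0.529 × 1.99 = 0.96803
Highest is cycle (3) at 1.1082 (>1, arbitrage).

1.1082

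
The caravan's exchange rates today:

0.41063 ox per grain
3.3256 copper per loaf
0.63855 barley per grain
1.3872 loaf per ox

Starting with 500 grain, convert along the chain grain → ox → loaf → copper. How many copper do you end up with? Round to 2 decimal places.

500 grain × 0.41063 = 205.315 ox
205.315 ox × 1.3872 = 284.812968 loaf
284.812968 loaf × 3.3256 = 947.1740063808 copper

947.17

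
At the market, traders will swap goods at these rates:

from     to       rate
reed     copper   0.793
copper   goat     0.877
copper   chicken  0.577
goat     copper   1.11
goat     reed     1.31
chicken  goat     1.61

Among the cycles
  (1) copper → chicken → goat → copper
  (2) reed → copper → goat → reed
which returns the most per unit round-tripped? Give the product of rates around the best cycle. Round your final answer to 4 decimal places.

(1) 0.577 × 1.61 × 1.11 = 1.03116
(2) 0.793 × 0.877 × 1.31 = 0.91105
Highest is cycle (1) at 1.0312 (>1, arbitrage).

1.0312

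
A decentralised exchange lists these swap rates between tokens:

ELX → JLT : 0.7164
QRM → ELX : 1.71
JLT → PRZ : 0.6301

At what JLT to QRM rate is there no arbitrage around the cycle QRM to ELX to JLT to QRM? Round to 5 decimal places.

Known legs of the cycle: 1.71 × 0.7164 = 1.225044
For no arbitrage the full-cycle product must be 1, so the missing rate is 1 / 1.225044 ≈ 0.8162972.

0.81630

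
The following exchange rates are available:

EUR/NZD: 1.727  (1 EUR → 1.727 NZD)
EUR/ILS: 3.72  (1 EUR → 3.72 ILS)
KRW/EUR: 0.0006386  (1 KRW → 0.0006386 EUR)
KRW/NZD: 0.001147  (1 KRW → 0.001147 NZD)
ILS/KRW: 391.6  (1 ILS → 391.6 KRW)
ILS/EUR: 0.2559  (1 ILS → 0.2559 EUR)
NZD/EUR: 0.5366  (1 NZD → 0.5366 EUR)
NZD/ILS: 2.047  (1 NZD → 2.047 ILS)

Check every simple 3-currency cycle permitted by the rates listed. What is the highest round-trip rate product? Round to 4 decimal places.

ILS→KRW→EUR→ILS: 391.6 × 0.0006386 × 3.72 = 0.93028
NZD→ILS→KRW→NZD: 2.047 × 391.6 × 0.001147 = 0.91944
NZD→ILS→EUR→NZD: 2.047 × 0.2559 × 1.727 = 0.90465
Maximum is ILS→KRW→EUR→ILS at 0.9303; no arbitrage — every cycle loses value.

0.9303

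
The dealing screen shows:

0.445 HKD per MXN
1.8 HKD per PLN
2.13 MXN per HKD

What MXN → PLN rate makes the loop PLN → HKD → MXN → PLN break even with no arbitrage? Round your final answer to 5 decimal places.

Known legs of the cycle: 1.8 × 2.13 = 3.834
For no arbitrage the full-cycle product must be 1, so the missing rate is 1 / 3.834 ≈ 0.2608242.

0.26082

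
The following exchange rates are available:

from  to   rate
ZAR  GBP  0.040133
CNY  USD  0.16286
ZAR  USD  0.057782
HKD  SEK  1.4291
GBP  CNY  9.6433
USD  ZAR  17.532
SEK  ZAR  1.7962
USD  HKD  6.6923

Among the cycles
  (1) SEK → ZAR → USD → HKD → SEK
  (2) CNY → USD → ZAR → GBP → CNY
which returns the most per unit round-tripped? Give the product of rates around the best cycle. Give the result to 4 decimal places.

(1) 1.7962 × 0.057782 × 6.6923 × 1.4291 = 0.99263
(2) 0.16286 × 17.532 × 0.040133 × 9.6433 = 1.10503
Highest is cycle (2) at 1.1050 (>1, arbitrage).

1.1050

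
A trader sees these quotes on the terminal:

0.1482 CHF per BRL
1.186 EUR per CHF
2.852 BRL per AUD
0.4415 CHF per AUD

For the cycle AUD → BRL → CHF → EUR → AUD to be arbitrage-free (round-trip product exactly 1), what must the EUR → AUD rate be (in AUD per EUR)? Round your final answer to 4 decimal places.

1.9949

Known legs of the cycle: 2.852 × 0.1482 × 1.186 = 0.5012823504
For no arbitrage the full-cycle product must be 1, so the missing rate is 1 / 0.5012823504 ≈ 1.994884.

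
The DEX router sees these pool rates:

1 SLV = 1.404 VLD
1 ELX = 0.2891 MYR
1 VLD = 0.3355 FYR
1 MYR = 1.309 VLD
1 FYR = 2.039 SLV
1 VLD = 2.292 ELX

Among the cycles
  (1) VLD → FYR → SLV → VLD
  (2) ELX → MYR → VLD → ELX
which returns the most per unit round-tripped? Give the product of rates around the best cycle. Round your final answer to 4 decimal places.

0.9605

(1) 0.3355 × 2.039 × 1.404 = 0.96045
(2) 0.2891 × 1.309 × 2.292 = 0.86737
Highest is cycle (1) at 0.9605 (≤1, no arbitrage).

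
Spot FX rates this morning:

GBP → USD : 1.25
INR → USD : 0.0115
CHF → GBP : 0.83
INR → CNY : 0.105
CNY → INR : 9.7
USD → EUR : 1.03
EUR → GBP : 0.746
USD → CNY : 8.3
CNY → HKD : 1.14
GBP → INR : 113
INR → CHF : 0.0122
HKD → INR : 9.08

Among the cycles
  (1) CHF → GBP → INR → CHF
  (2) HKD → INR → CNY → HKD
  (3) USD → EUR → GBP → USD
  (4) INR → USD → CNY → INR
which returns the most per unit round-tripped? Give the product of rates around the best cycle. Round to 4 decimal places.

(1) 0.83 × 113 × 0.0122 = 1.14424
(2) 9.08 × 0.105 × 1.14 = 1.08688
(3) 1.03 × 0.746 × 1.25 = 0.96048
(4) 0.0115 × 8.3 × 9.7 = 0.92587
Highest is cycle (1) at 1.1442 (>1, arbitrage).

1.1442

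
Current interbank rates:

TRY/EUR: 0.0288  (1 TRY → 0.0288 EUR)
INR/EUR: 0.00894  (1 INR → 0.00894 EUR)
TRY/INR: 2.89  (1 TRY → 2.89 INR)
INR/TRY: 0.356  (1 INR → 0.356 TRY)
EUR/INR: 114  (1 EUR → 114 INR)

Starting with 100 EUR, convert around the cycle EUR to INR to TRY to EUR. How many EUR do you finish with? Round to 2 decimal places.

100 EUR × 114 = 11400 INR
11400 INR × 0.356 = 4058.4 TRY
4058.4 TRY × 0.0288 = 116.88192 EUR

116.88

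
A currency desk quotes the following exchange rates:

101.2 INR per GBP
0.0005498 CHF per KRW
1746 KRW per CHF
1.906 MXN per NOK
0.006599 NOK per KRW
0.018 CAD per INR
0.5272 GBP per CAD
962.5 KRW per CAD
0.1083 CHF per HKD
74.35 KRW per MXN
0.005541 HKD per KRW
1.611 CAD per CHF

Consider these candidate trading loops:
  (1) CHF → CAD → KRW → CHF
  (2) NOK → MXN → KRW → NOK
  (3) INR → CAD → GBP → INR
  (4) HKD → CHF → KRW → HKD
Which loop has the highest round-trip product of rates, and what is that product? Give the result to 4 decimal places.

1.0478

(1) 1.611 × 962.5 × 0.0005498 = 0.85251
(2) 1.906 × 74.35 × 0.006599 = 0.93515
(3) 0.018 × 0.5272 × 101.2 = 0.96035
(4) 0.1083 × 1746 × 0.005541 = 1.04776
Highest is cycle (4) at 1.0478 (>1, arbitrage).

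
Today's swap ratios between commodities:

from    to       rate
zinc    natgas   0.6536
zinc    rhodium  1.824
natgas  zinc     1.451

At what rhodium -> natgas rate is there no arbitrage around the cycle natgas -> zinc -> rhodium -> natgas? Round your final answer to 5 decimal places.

0.37784

Known legs of the cycle: 1.451 × 1.824 = 2.646624
For no arbitrage the full-cycle product must be 1, so the missing rate is 1 / 2.646624 ≈ 0.3778398.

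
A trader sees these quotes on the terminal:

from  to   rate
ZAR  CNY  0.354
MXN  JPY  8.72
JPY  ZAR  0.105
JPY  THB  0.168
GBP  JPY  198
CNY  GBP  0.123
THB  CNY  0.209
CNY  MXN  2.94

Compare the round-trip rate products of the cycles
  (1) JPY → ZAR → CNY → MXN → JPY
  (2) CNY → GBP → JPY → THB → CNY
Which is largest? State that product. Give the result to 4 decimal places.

(1) 0.105 × 0.354 × 2.94 × 8.72 = 0.95292
(2) 0.123 × 198 × 0.168 × 0.209 = 0.85512
Highest is cycle (1) at 0.9529 (≤1, no arbitrage).

0.9529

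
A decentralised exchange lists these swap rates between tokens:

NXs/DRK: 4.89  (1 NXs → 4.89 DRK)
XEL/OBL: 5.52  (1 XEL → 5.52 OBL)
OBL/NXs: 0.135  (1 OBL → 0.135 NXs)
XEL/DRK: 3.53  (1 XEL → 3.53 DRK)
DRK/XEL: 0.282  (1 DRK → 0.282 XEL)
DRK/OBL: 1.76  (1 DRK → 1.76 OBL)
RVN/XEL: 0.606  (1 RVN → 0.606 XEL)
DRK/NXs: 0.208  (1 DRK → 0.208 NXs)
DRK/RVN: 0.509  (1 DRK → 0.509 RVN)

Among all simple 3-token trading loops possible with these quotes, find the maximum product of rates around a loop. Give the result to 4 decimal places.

1.1619

DRK→OBL→NXs→DRK: 1.76 × 0.135 × 4.89 = 1.16186
DRK→RVN→XEL→DRK: 0.509 × 0.606 × 3.53 = 1.08884
Maximum is DRK→OBL→NXs→DRK at 1.1619; arbitrage exists.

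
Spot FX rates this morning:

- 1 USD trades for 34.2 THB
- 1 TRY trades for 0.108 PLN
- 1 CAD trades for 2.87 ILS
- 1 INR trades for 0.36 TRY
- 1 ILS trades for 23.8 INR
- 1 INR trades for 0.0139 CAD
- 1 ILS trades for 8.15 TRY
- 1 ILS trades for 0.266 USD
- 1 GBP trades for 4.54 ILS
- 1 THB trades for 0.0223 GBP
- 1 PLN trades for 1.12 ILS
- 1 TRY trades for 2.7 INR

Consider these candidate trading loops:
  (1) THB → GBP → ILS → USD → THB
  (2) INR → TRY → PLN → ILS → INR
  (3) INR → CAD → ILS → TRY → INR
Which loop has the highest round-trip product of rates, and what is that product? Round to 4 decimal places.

1.0364

(1) 0.0223 × 4.54 × 0.266 × 34.2 = 0.92102
(2) 0.36 × 0.108 × 1.12 × 23.8 = 1.03639
(3) 0.0139 × 2.87 × 8.15 × 2.7 = 0.87785
Highest is cycle (2) at 1.0364 (>1, arbitrage).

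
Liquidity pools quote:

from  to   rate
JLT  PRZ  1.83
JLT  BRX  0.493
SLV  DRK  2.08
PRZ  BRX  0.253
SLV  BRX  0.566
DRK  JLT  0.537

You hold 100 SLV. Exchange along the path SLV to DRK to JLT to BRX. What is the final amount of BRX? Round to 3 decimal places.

100 SLV × 2.08 = 208 DRK
208 DRK × 0.537 = 111.696 JLT
111.696 JLT × 0.493 = 55.066128 BRX

55.066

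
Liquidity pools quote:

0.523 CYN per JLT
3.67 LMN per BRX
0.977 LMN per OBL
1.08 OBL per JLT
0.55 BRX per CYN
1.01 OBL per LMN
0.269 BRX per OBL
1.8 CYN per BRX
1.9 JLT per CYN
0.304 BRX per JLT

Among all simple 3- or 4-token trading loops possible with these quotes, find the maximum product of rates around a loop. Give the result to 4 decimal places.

CYN→JLT→BRX→CYN: 1.9 × 0.304 × 1.8 = 1.03968
OBL→BRX→LMN→OBL: 0.269 × 3.67 × 1.01 = 0.99710
OBL→BRX→CYN→JLT→OBL: 0.269 × 1.8 × 1.9 × 1.08 = 0.99358
Maximum is CYN→JLT→BRX→CYN at 1.0397; arbitrage exists.

1.0397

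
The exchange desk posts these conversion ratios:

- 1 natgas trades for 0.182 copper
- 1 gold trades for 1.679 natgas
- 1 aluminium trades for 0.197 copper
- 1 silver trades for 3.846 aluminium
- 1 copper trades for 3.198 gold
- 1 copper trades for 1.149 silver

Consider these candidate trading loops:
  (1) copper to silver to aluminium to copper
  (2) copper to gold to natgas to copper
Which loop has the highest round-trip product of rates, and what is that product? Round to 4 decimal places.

0.9772

(1) 1.149 × 3.846 × 0.197 = 0.87055
(2) 3.198 × 1.679 × 0.182 = 0.97724
Highest is cycle (2) at 0.9772 (≤1, no arbitrage).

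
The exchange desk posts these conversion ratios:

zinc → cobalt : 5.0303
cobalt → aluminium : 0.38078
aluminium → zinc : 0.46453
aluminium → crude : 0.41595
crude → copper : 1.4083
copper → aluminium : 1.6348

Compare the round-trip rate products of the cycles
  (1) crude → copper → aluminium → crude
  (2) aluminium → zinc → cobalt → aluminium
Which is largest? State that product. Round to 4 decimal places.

0.9576

(1) 1.4083 × 1.6348 × 0.41595 = 0.95764
(2) 0.46453 × 5.0303 × 0.38078 = 0.88978
Highest is cycle (1) at 0.9576 (≤1, no arbitrage).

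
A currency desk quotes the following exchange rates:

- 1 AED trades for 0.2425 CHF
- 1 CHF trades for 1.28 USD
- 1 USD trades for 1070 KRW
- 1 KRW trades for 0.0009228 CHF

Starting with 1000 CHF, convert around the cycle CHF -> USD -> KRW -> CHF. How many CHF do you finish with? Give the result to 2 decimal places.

1000 CHF × 1.28 = 1280 USD
1280 USD × 1070 = 1369600 KRW
1369600 KRW × 0.0009228 = 1263.86688 CHF

1263.87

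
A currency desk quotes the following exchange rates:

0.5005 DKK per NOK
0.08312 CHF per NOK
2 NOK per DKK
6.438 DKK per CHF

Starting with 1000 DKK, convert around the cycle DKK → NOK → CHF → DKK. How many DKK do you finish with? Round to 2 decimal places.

1000 DKK × 2 = 2000 NOK
2000 NOK × 0.08312 = 166.24 CHF
166.24 CHF × 6.438 = 1070.25312 DKK

1070.25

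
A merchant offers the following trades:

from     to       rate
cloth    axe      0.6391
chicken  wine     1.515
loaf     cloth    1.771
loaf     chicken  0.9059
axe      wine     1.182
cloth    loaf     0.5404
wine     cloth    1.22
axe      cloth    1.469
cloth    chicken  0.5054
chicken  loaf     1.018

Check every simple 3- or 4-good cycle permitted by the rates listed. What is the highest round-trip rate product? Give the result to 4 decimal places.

cloth→chicken→wine→cloth: 0.5054 × 1.515 × 1.22 = 0.93413
axe→wine→cloth→axe: 1.182 × 1.22 × 0.6391 = 0.92161
loaf→cloth→chicken→loaf: 1.771 × 0.5054 × 1.018 = 0.91117
loaf→chicken→wine→cloth→loaf: 0.9059 × 1.515 × 1.22 × 0.5404 = 0.90483
Maximum is cloth→chicken→wine→cloth at 0.9341; no arbitrage — every cycle loses value.

0.9341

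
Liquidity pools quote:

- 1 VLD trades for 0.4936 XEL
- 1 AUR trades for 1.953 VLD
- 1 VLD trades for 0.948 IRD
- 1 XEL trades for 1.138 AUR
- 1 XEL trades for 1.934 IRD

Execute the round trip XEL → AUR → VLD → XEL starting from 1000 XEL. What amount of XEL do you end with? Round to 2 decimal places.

1097.03

1000 XEL × 1.138 = 1138 AUR
1138 AUR × 1.953 = 2222.514 VLD
2222.514 VLD × 0.4936 = 1097.0329104 XEL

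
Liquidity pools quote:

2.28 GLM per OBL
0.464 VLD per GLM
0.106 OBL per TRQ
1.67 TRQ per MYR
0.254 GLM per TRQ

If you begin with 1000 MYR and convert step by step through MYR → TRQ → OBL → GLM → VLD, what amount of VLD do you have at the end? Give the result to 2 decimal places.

1000 MYR × 1.67 = 1670 TRQ
1670 TRQ × 0.106 = 177.02 OBL
177.02 OBL × 2.28 = 403.6056 GLM
403.6056 GLM × 0.464 = 187.2729984 VLD

187.27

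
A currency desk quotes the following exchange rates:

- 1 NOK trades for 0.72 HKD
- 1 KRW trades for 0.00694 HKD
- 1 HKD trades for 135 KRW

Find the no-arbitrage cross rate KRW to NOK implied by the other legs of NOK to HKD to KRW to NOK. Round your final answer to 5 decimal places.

0.01029

Known legs of the cycle: 0.72 × 135 = 97.2
For no arbitrage the full-cycle product must be 1, so the missing rate is 1 / 97.2 ≈ 0.0102881.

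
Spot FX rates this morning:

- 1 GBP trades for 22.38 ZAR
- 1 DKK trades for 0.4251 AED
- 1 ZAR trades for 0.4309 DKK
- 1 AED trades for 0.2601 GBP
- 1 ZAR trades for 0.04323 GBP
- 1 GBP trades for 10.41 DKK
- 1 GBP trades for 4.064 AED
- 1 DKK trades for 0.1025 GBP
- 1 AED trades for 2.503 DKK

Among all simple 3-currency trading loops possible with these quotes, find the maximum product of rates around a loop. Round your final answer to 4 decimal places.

GBP→DKK→AED→GBP: 10.41 × 0.4251 × 0.2601 = 1.15102
GBP→AED→DKK→GBP: 4.064 × 2.503 × 0.1025 = 1.04265
GBP→ZAR→DKK→GBP: 22.38 × 0.4309 × 0.1025 = 0.98846
Maximum is GBP→DKK→AED→GBP at 1.1510; arbitrage exists.

1.1510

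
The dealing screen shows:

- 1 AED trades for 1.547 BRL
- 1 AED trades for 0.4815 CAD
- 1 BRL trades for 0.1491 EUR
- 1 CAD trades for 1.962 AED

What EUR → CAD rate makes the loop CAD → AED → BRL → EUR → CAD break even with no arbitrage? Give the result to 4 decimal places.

Known legs of the cycle: 1.962 × 1.547 × 0.1491 = 0.4525504074
For no arbitrage the full-cycle product must be 1, so the missing rate is 1 / 0.4525504074 ≈ 2.209699.

2.2097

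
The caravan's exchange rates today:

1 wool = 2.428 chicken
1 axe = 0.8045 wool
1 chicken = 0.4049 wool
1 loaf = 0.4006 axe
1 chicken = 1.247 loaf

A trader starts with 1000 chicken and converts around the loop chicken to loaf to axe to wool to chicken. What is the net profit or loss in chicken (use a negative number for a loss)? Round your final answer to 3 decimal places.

1000 chicken × 1.247 = 1247 loaf
1247 loaf × 0.4006 = 499.5482 axe
499.5482 axe × 0.8045 = 401.8865269 wool
401.8865269 wool × 2.428 = 975.7804873132 chicken
Net change: 975.7804873132 − 1000 = -24.2195126868 chicken

-24.220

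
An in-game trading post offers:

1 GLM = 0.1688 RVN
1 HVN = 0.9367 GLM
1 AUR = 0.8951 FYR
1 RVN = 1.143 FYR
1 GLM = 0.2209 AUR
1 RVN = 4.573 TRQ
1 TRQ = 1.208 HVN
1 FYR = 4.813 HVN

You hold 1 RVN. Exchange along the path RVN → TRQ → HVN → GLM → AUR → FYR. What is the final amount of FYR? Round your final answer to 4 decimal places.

1.0231

1 RVN × 4.573 = 4.573 TRQ
4.573 TRQ × 1.208 = 5.524184 HVN
5.524184 HVN × 0.9367 = 5.1745031528 GLM
5.1745031528 GLM × 0.2209 = 1.14304774645352 AUR
1.14304774645352 AUR × 0.8951 = 1.023142037850545752 FYR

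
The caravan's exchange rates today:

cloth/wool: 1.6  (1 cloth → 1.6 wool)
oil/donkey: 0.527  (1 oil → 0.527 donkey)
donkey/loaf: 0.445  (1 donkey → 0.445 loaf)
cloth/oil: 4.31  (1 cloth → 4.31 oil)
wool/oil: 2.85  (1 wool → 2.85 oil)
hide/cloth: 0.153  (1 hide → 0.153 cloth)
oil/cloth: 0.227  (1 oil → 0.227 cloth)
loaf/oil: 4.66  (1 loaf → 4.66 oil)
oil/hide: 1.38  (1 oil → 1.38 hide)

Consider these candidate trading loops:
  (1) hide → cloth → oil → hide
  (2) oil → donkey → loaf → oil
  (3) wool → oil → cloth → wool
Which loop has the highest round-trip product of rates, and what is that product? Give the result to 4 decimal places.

(1) 0.153 × 4.31 × 1.38 = 0.91001
(2) 0.527 × 0.445 × 4.66 = 1.09284
(3) 2.85 × 0.227 × 1.6 = 1.03512
Highest is cycle (2) at 1.0928 (>1, arbitrage).

1.0928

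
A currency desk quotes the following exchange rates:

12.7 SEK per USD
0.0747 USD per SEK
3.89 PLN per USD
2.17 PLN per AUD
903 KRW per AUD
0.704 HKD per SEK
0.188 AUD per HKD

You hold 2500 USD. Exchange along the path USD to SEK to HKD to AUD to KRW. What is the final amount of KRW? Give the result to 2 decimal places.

2500 USD × 12.7 = 31750 SEK
31750 SEK × 0.704 = 22352 HKD
22352 HKD × 0.188 = 4202.176 AUD
4202.176 AUD × 903 = 3794564.928 KRW

3794564.93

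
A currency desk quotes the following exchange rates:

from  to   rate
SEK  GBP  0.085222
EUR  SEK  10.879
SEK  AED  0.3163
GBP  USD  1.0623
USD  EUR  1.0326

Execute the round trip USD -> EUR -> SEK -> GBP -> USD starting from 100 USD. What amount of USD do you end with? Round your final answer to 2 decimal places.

101.70

100 USD × 1.0326 = 103.26 EUR
103.26 EUR × 10.879 = 1123.36554 SEK
1123.36554 SEK × 0.085222 = 95.73545804988 GBP
95.73545804988 GBP × 1.0623 = 101.699777086387524 USD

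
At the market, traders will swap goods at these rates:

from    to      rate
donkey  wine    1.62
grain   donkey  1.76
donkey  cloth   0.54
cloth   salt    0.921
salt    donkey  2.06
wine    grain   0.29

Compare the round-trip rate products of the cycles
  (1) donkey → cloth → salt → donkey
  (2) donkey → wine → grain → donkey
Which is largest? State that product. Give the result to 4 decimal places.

1.0245

(1) 0.54 × 0.921 × 2.06 = 1.02452
(2) 1.62 × 0.29 × 1.76 = 0.82685
Highest is cycle (1) at 1.0245 (>1, arbitrage).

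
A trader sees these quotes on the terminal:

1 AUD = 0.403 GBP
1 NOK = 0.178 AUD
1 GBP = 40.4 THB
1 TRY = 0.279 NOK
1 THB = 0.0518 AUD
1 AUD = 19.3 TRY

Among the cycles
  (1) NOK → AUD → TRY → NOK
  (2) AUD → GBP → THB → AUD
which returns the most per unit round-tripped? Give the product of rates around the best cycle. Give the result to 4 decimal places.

0.9585

(1) 0.178 × 19.3 × 0.279 = 0.95848
(2) 0.403 × 40.4 × 0.0518 = 0.84337
Highest is cycle (1) at 0.9585 (≤1, no arbitrage).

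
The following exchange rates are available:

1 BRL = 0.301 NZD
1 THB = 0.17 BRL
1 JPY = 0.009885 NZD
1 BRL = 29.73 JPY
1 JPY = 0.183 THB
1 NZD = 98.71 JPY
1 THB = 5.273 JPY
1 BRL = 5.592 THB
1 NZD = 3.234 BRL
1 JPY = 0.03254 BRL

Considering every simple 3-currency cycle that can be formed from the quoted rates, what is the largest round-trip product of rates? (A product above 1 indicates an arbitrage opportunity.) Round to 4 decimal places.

0.9668

JPY→BRL→NZD→JPY: 0.03254 × 0.301 × 98.71 = 0.96682
JPY→BRL→THB→JPY: 0.03254 × 5.592 × 5.273 = 0.95949
JPY→NZD→BRL→JPY: 0.009885 × 3.234 × 29.73 = 0.95041
JPY→THB→BRL→JPY: 0.183 × 0.17 × 29.73 = 0.92490
Maximum is JPY→BRL→NZD→JPY at 0.9668; no arbitrage — every cycle loses value.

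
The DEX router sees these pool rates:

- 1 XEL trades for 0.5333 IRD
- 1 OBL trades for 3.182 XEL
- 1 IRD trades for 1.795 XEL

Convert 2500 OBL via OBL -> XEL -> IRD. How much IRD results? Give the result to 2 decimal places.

2500 OBL × 3.182 = 7955 XEL
7955 XEL × 0.5333 = 4242.4015 IRD

4242.40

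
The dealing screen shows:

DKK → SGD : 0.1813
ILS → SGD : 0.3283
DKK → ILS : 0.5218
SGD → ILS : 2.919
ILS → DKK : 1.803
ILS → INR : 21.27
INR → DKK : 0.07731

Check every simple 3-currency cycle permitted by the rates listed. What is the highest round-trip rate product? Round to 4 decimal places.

0.9542

ILS→DKK→SGD→ILS: 1.803 × 0.1813 × 2.919 = 0.95417
INR→DKK→ILS→INR: 0.07731 × 0.5218 × 21.27 = 0.85804
Maximum is ILS→DKK→SGD→ILS at 0.9542; no arbitrage — every cycle loses value.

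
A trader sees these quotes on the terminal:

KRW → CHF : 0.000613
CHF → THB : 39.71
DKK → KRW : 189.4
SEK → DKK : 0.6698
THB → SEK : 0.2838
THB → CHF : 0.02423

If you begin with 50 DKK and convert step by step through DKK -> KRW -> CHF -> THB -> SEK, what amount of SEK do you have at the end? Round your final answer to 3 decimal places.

50 DKK × 189.4 = 9470 KRW
9470 KRW × 0.000613 = 5.80511 CHF
5.80511 CHF × 39.71 = 230.5209181 THB
230.5209181 THB × 0.2838 = 65.42183655678 SEK

65.422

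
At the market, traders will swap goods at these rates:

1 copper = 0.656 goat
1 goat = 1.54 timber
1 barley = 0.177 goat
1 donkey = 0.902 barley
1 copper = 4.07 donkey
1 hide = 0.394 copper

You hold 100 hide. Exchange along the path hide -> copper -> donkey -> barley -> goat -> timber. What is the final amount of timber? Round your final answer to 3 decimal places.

100 hide × 0.394 = 39.4 copper
39.4 copper × 4.07 = 160.358 donkey
160.358 donkey × 0.902 = 144.642916 barley
144.642916 barley × 0.177 = 25.601796132 goat
25.601796132 goat × 1.54 = 39.42676604328 timber

39.427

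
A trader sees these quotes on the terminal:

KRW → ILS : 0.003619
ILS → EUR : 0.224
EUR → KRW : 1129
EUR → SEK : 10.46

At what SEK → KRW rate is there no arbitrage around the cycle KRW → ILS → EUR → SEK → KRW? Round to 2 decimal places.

Known legs of the cycle: 0.003619 × 0.224 × 10.46 = 0.00847946176
For no arbitrage the full-cycle product must be 1, so the missing rate is 1 / 0.00847946176 ≈ 117.9320.

117.93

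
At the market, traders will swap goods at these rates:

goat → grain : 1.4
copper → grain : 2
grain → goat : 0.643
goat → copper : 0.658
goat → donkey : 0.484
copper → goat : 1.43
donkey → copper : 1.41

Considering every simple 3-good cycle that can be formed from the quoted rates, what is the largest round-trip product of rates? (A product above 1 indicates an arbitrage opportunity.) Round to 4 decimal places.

0.9759

donkey→copper→goat→donkey: 1.41 × 1.43 × 0.484 = 0.97589
goat→copper→grain→goat: 0.658 × 2 × 0.643 = 0.84619
Maximum is donkey→copper→goat→donkey at 0.9759; no arbitrage — every cycle loses value.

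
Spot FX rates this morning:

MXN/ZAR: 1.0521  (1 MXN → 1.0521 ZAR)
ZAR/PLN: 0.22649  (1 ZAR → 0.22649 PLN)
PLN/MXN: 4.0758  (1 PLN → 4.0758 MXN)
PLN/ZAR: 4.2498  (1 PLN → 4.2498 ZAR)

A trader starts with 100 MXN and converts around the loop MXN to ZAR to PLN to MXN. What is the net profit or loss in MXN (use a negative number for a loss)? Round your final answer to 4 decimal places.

100 MXN × 1.0521 = 105.21 ZAR
105.21 ZAR × 0.22649 = 23.8290129 PLN
23.8290129 PLN × 4.0758 = 97.12229077782 MXN
Net change: 97.12229077782 − 100 = -2.87770922218 MXN

-2.8777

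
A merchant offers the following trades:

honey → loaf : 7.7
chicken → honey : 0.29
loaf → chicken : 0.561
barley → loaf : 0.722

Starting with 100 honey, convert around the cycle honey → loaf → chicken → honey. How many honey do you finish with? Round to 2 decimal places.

100 honey × 7.7 = 770 loaf
770 loaf × 0.561 = 431.97 chicken
431.97 chicken × 0.29 = 125.2713 honey

125.27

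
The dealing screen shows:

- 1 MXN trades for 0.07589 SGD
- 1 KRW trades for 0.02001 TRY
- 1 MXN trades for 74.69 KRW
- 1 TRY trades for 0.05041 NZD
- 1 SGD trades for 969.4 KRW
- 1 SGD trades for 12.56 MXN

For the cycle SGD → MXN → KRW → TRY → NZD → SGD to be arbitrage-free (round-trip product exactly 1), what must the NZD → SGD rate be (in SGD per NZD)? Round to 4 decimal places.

Known legs of the cycle: 12.56 × 74.69 × 0.02001 × 0.05041 = 0.94627177191624
For no arbitrage the full-cycle product must be 1, so the missing rate is 1 / 0.94627177191624 ≈ 1.056779.

1.0568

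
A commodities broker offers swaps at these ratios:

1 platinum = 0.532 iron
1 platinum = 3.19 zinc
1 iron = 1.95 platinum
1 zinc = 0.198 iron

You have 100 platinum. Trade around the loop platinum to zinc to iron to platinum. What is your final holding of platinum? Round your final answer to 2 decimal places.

100 platinum × 3.19 = 319 zinc
319 zinc × 0.198 = 63.162 iron
63.162 iron × 1.95 = 123.1659 platinum

123.17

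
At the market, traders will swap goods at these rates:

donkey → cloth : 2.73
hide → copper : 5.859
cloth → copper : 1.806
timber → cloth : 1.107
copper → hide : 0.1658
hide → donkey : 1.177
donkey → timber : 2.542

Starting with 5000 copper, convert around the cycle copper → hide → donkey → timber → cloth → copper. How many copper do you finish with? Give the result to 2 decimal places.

5000 copper × 0.1658 = 829 hide
829 hide × 1.177 = 975.733 donkey
975.733 donkey × 2.542 = 2480.313286 timber
2480.313286 timber × 1.107 = 2745.706807602 cloth
2745.706807602 cloth × 1.806 = 4958.746494529212 copper

4958.75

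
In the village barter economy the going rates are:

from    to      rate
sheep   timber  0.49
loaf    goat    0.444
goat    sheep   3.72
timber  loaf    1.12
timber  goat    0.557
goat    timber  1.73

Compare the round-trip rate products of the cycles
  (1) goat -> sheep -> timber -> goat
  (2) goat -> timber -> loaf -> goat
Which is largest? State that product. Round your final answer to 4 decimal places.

(1) 3.72 × 0.49 × 0.557 = 1.01530
(2) 1.73 × 1.12 × 0.444 = 0.86029
Highest is cycle (1) at 1.0153 (>1, arbitrage).

1.0153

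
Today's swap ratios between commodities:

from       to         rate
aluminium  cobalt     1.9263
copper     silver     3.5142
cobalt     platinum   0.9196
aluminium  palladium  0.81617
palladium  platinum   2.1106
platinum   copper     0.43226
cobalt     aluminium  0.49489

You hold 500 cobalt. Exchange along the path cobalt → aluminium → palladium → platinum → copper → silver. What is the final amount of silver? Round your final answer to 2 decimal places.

647.50

500 cobalt × 0.49489 = 247.445 aluminium
247.445 aluminium × 0.81617 = 201.95718565 palladium
201.95718565 palladium × 2.1106 = 426.25083603289 platinum
426.25083603289 platinum × 0.43226 = 184.2511863835770314 copper
184.2511863835770314 copper × 3.5142 = 647.49551918916640374588 silver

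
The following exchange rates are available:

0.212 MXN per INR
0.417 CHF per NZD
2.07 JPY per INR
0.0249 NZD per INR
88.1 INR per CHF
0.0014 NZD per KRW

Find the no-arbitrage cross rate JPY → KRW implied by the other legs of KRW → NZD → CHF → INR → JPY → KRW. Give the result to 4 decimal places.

Known legs of the cycle: 0.0014 × 0.417 × 88.1 × 2.07 = 0.1064658546
For no arbitrage the full-cycle product must be 1, so the missing rate is 1 / 0.1064658546 ≈ 9.392683.

9.3927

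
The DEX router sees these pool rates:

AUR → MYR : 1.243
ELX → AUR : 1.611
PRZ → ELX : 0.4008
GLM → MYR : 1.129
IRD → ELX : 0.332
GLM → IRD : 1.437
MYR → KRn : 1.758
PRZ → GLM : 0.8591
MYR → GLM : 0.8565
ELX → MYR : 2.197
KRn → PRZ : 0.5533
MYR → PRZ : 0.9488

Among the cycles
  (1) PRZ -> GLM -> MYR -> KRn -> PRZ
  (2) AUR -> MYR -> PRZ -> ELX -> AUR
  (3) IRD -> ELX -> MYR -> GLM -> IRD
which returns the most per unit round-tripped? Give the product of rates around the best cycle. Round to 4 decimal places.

0.9434

(1) 0.8591 × 1.129 × 1.758 × 0.5533 = 0.94345
(2) 1.243 × 0.9488 × 0.4008 × 1.611 = 0.76150
(3) 0.332 × 2.197 × 0.8565 × 1.437 = 0.89774
Highest is cycle (1) at 0.9434 (≤1, no arbitrage).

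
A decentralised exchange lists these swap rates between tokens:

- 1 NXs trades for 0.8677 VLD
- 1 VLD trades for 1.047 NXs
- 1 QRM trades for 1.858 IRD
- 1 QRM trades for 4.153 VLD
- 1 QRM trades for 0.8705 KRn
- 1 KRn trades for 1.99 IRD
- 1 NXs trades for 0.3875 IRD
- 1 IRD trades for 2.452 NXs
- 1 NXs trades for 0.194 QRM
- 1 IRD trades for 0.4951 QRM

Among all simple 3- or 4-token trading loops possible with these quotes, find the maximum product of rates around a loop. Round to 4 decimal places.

0.8838

QRM→IRD→NXs→QRM: 1.858 × 2.452 × 0.194 = 0.88383
QRM→KRn→IRD→QRM: 0.8705 × 1.99 × 0.4951 = 0.85766
QRM→VLD→NXs→QRM: 4.153 × 1.047 × 0.194 = 0.84355
QRM→VLD→NXs→IRD→QRM: 4.153 × 1.047 × 0.3875 × 0.4951 = 0.83421
QRM→KRn→IRD→NXs→QRM: 0.8705 × 1.99 × 2.452 × 0.194 = 0.82403
Maximum is QRM→IRD→NXs→QRM at 0.8838; no arbitrage — every cycle loses value.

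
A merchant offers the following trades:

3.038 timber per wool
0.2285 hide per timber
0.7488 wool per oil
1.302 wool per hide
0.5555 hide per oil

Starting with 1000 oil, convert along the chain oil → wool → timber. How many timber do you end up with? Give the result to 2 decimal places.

1000 oil × 0.7488 = 748.8 wool
748.8 wool × 3.038 = 2274.8544 timber

2274.85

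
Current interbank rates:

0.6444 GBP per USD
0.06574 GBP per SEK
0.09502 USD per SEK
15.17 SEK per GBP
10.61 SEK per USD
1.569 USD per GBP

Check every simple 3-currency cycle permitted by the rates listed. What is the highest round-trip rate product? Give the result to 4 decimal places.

1.0944

USD→SEK→GBP→USD: 10.61 × 0.06574 × 1.569 = 1.09438
USD→GBP→SEK→USD: 0.6444 × 15.17 × 0.09502 = 0.92887
Maximum is USD→SEK→GBP→USD at 1.0944; arbitrage exists.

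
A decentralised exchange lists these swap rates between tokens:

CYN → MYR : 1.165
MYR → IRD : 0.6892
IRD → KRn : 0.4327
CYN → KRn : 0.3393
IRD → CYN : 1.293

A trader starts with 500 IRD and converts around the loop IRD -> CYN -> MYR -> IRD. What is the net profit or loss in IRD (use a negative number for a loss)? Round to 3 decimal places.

500 IRD × 1.293 = 646.5 CYN
646.5 CYN × 1.165 = 753.1725 MYR
753.1725 MYR × 0.6892 = 519.086487 IRD
Net change: 519.086487 − 500 = 19.086487 IRD

19.086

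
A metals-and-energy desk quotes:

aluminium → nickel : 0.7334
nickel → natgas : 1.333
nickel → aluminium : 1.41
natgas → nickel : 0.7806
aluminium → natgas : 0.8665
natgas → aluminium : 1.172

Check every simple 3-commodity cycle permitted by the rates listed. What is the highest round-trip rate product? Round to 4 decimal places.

natgas→aluminium→nickel→natgas: 1.172 × 0.7334 × 1.333 = 1.14577
natgas→nickel→aluminium→natgas: 0.7806 × 1.41 × 0.8665 = 0.95371
Maximum is natgas→aluminium→nickel→natgas at 1.1458; arbitrage exists.

1.1458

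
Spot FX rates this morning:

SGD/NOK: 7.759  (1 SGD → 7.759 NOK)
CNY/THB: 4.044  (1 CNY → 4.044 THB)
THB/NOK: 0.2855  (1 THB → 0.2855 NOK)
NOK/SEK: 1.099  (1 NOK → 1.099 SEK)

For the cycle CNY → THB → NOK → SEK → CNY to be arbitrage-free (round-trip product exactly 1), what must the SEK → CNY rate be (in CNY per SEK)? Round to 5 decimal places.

0.78811

Known legs of the cycle: 4.044 × 0.2855 × 1.099 = 1.268863638
For no arbitrage the full-cycle product must be 1, so the missing rate is 1 / 1.268863638 ≈ 0.7881068.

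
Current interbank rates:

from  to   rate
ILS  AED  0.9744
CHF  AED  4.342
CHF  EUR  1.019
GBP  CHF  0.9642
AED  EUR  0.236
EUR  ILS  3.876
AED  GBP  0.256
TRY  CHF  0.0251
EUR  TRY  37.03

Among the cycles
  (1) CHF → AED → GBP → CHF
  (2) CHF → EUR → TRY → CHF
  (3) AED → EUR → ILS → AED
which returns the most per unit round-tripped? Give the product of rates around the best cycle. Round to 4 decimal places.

(1) 4.342 × 0.256 × 0.9642 = 1.07176
(2) 1.019 × 37.03 × 0.0251 = 0.94711
(3) 0.236 × 3.876 × 0.9744 = 0.89132
Highest is cycle (1) at 1.0718 (>1, arbitrage).

1.0718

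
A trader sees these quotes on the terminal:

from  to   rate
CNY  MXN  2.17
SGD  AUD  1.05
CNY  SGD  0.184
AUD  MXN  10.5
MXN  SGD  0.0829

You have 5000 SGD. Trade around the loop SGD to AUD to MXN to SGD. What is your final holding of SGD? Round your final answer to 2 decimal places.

4569.86

5000 SGD × 1.05 = 5250 AUD
5250 AUD × 10.5 = 55125 MXN
55125 MXN × 0.0829 = 4569.8625 SGD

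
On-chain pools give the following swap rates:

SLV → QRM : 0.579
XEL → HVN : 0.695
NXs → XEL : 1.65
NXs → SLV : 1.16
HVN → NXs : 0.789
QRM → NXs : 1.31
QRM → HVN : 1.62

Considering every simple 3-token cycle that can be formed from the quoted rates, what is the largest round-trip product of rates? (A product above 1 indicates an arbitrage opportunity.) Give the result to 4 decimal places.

0.9048

HVN→NXs→XEL→HVN: 0.789 × 1.65 × 0.695 = 0.90479
QRM→NXs→SLV→QRM: 1.31 × 1.16 × 0.579 = 0.87985
Maximum is HVN→NXs→XEL→HVN at 0.9048; no arbitrage — every cycle loses value.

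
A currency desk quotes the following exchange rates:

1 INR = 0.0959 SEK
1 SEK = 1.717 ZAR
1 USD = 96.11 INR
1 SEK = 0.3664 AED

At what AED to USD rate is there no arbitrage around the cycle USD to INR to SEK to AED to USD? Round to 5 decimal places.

Known legs of the cycle: 96.11 × 0.0959 × 0.3664 = 3.3770901136
For no arbitrage the full-cycle product must be 1, so the missing rate is 1 / 3.3770901136 ≈ 0.2961129.

0.29611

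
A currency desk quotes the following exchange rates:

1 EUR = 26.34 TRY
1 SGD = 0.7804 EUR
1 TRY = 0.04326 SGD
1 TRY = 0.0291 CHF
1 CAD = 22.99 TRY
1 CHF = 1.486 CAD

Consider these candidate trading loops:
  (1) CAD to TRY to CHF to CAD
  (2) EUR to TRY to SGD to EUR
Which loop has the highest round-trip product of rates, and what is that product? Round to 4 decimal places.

(1) 22.99 × 0.0291 × 1.486 = 0.99415
(2) 26.34 × 0.04326 × 0.7804 = 0.88924
Highest is cycle (1) at 0.9941 (≤1, no arbitrage).

0.9941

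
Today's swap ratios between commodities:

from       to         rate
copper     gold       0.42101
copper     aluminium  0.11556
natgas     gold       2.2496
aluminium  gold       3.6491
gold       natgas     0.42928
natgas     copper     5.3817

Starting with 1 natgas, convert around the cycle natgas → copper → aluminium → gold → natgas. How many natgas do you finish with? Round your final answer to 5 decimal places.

1 natgas × 5.3817 = 5.3817 copper
5.3817 copper × 0.11556 = 0.621909252 aluminium
0.621909252 aluminium × 3.6491 = 2.2694090514732 gold
2.2694090514732 gold × 0.42928 = 0.974211917616415296 natgas

0.97421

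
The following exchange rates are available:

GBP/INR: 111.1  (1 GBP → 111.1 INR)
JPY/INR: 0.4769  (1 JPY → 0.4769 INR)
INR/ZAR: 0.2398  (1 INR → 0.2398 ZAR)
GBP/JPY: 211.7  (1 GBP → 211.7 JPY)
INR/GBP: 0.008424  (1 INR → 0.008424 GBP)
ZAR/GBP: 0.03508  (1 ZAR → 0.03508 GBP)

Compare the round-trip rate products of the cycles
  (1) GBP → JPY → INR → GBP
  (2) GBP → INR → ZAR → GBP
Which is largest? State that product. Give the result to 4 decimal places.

0.9346

(1) 211.7 × 0.4769 × 0.008424 = 0.85048
(2) 111.1 × 0.2398 × 0.03508 = 0.93459
Highest is cycle (2) at 0.9346 (≤1, no arbitrage).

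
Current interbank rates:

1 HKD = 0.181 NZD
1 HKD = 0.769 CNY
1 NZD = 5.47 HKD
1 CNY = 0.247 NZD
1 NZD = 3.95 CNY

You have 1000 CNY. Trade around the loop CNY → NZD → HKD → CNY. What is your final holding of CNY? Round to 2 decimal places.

1038.99

1000 CNY × 0.247 = 247 NZD
247 NZD × 5.47 = 1351.09 HKD
1351.09 HKD × 0.769 = 1038.98821 CNY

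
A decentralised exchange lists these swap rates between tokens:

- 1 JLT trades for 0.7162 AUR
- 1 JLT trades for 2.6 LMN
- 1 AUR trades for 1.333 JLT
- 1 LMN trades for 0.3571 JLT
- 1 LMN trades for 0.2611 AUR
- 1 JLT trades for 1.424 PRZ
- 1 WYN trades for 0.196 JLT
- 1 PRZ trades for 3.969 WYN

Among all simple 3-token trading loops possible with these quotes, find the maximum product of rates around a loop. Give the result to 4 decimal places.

1.1078

PRZ→WYN→JLT→PRZ: 3.969 × 0.196 × 1.424 = 1.10776
AUR→JLT→LMN→AUR: 1.333 × 2.6 × 0.2611 = 0.90492
Maximum is PRZ→WYN→JLT→PRZ at 1.1078; arbitrage exists.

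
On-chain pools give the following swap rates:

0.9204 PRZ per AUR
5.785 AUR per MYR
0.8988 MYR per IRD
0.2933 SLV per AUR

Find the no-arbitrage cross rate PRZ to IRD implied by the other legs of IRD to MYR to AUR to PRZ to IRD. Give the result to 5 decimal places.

Known legs of the cycle: 0.8988 × 5.785 × 0.9204 = 4.7856731832
For no arbitrage the full-cycle product must be 1, so the missing rate is 1 / 4.7856731832 ≈ 0.2089570.

0.20896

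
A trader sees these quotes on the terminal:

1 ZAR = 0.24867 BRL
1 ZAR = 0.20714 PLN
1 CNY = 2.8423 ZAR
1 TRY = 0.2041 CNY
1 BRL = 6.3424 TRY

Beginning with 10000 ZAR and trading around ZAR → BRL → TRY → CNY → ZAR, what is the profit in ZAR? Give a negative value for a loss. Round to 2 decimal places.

-850.66

10000 ZAR × 0.24867 = 2486.7 BRL
2486.7 BRL × 6.3424 = 15771.64608 TRY
15771.64608 TRY × 0.2041 = 3218.992964928 CNY
3218.992964928 CNY × 2.8423 = 9149.3437042148544 ZAR
Net change: 9149.3437042148544 − 10000 = -850.6562957851456 ZAR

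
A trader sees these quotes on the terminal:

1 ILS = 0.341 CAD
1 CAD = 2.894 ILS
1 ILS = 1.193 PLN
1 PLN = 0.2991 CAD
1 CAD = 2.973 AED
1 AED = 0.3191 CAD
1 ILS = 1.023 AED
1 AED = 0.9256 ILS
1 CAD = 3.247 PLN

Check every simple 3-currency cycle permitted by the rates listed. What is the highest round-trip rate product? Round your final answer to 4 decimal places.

1.0327

CAD→ILS→PLN→CAD: 2.894 × 1.193 × 0.2991 = 1.03266
CAD→ILS→AED→CAD: 2.894 × 1.023 × 0.3191 = 0.94472
CAD→AED→ILS→CAD: 2.973 × 0.9256 × 0.341 = 0.93837
Maximum is CAD→ILS→PLN→CAD at 1.0327; arbitrage exists.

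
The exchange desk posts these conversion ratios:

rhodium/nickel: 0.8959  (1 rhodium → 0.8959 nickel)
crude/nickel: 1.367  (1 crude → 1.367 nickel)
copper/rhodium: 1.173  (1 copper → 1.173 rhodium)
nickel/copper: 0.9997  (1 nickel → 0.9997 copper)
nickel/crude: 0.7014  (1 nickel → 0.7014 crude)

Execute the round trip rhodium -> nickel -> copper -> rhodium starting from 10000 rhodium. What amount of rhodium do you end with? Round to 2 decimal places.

10000 rhodium × 0.8959 = 8959 nickel
8959 nickel × 0.9997 = 8956.3123 copper
8956.3123 copper × 1.173 = 10505.7543279 rhodium

10505.75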